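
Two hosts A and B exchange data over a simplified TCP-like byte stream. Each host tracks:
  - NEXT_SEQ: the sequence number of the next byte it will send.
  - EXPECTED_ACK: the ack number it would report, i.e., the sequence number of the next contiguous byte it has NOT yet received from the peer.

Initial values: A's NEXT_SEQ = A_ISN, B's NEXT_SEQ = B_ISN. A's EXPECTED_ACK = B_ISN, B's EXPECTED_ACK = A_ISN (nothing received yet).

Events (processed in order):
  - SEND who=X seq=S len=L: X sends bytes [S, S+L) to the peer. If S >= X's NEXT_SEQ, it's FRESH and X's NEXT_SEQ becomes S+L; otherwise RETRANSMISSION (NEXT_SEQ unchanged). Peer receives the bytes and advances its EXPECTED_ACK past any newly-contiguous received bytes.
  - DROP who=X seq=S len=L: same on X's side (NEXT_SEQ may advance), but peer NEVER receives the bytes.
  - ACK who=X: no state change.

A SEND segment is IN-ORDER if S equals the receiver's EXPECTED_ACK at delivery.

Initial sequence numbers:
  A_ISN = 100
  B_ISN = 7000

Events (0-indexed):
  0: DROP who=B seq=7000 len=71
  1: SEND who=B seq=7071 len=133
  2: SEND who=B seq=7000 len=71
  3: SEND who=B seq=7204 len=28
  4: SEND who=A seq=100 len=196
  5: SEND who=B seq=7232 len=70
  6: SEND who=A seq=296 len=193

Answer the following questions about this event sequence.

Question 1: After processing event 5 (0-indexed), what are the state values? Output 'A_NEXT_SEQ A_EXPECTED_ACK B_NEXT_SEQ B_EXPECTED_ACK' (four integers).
After event 0: A_seq=100 A_ack=7000 B_seq=7071 B_ack=100
After event 1: A_seq=100 A_ack=7000 B_seq=7204 B_ack=100
After event 2: A_seq=100 A_ack=7204 B_seq=7204 B_ack=100
After event 3: A_seq=100 A_ack=7232 B_seq=7232 B_ack=100
After event 4: A_seq=296 A_ack=7232 B_seq=7232 B_ack=296
After event 5: A_seq=296 A_ack=7302 B_seq=7302 B_ack=296

296 7302 7302 296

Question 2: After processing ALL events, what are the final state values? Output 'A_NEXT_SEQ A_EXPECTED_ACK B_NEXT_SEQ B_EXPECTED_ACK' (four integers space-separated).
After event 0: A_seq=100 A_ack=7000 B_seq=7071 B_ack=100
After event 1: A_seq=100 A_ack=7000 B_seq=7204 B_ack=100
After event 2: A_seq=100 A_ack=7204 B_seq=7204 B_ack=100
After event 3: A_seq=100 A_ack=7232 B_seq=7232 B_ack=100
After event 4: A_seq=296 A_ack=7232 B_seq=7232 B_ack=296
After event 5: A_seq=296 A_ack=7302 B_seq=7302 B_ack=296
After event 6: A_seq=489 A_ack=7302 B_seq=7302 B_ack=489

Answer: 489 7302 7302 489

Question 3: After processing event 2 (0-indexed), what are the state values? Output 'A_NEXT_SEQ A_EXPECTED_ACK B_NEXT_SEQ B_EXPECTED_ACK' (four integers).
After event 0: A_seq=100 A_ack=7000 B_seq=7071 B_ack=100
After event 1: A_seq=100 A_ack=7000 B_seq=7204 B_ack=100
After event 2: A_seq=100 A_ack=7204 B_seq=7204 B_ack=100

100 7204 7204 100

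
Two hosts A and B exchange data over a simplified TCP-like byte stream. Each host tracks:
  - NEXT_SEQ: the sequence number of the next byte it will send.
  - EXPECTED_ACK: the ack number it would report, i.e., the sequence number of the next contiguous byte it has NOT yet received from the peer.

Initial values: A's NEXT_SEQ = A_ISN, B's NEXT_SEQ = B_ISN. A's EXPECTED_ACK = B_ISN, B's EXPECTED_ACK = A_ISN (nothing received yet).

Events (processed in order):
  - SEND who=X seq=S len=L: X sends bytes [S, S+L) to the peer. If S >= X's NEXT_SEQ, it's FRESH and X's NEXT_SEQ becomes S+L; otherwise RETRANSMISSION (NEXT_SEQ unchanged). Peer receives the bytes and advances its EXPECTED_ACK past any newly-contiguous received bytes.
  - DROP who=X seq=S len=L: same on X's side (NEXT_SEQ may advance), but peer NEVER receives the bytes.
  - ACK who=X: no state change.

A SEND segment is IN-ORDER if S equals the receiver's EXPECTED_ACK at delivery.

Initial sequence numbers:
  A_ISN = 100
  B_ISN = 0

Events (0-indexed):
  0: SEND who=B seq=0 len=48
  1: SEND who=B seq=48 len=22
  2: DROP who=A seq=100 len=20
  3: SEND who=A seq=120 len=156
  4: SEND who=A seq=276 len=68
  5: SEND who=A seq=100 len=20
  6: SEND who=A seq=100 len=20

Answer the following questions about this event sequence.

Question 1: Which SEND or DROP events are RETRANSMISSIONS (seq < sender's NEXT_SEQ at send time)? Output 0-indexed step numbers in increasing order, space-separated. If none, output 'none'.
Answer: 5 6

Derivation:
Step 0: SEND seq=0 -> fresh
Step 1: SEND seq=48 -> fresh
Step 2: DROP seq=100 -> fresh
Step 3: SEND seq=120 -> fresh
Step 4: SEND seq=276 -> fresh
Step 5: SEND seq=100 -> retransmit
Step 6: SEND seq=100 -> retransmit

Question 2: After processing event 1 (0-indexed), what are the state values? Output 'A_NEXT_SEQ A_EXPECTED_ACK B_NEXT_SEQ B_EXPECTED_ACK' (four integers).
After event 0: A_seq=100 A_ack=48 B_seq=48 B_ack=100
After event 1: A_seq=100 A_ack=70 B_seq=70 B_ack=100

100 70 70 100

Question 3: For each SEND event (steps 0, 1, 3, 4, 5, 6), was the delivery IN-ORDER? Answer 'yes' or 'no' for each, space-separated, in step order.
Answer: yes yes no no yes no

Derivation:
Step 0: SEND seq=0 -> in-order
Step 1: SEND seq=48 -> in-order
Step 3: SEND seq=120 -> out-of-order
Step 4: SEND seq=276 -> out-of-order
Step 5: SEND seq=100 -> in-order
Step 6: SEND seq=100 -> out-of-order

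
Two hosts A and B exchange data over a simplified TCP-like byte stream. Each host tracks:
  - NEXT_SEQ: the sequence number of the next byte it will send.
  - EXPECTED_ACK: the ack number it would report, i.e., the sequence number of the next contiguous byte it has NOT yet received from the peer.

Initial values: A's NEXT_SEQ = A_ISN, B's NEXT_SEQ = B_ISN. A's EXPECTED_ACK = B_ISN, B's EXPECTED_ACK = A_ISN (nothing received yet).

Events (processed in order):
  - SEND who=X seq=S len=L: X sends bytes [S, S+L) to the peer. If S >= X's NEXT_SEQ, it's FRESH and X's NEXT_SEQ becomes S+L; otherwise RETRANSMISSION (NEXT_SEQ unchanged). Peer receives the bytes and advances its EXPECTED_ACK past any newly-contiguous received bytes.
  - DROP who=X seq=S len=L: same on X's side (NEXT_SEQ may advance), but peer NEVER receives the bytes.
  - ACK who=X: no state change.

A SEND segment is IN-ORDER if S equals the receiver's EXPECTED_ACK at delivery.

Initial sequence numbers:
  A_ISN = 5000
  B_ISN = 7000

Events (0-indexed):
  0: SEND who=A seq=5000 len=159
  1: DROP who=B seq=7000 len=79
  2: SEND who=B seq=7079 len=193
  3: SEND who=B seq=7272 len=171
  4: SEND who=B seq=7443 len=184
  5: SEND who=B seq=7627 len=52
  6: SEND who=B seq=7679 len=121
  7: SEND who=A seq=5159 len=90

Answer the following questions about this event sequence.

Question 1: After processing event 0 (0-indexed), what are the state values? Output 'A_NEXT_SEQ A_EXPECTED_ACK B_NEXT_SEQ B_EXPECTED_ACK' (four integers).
After event 0: A_seq=5159 A_ack=7000 B_seq=7000 B_ack=5159

5159 7000 7000 5159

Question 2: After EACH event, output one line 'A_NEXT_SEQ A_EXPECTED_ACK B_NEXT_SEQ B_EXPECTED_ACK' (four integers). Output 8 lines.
5159 7000 7000 5159
5159 7000 7079 5159
5159 7000 7272 5159
5159 7000 7443 5159
5159 7000 7627 5159
5159 7000 7679 5159
5159 7000 7800 5159
5249 7000 7800 5249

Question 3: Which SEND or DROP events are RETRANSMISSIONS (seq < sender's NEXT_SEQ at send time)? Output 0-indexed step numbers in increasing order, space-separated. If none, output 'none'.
Answer: none

Derivation:
Step 0: SEND seq=5000 -> fresh
Step 1: DROP seq=7000 -> fresh
Step 2: SEND seq=7079 -> fresh
Step 3: SEND seq=7272 -> fresh
Step 4: SEND seq=7443 -> fresh
Step 5: SEND seq=7627 -> fresh
Step 6: SEND seq=7679 -> fresh
Step 7: SEND seq=5159 -> fresh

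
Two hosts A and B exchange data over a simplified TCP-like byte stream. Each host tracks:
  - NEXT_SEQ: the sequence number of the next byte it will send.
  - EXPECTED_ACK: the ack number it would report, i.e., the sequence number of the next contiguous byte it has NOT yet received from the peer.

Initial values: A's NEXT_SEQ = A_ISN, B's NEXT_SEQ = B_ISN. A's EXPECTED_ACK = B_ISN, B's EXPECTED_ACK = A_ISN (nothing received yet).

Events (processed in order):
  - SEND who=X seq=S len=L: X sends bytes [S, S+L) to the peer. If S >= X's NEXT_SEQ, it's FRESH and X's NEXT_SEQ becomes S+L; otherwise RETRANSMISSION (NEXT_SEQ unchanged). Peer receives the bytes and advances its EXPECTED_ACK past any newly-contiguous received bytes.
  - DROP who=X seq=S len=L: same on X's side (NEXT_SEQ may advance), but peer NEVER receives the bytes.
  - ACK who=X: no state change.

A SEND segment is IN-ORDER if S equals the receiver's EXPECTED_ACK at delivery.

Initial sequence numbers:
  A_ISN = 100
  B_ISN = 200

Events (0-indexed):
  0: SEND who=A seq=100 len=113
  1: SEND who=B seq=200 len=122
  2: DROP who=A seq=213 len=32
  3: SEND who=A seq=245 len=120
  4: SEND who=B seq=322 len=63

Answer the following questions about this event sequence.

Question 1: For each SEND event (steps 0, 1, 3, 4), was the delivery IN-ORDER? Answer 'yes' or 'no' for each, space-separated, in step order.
Step 0: SEND seq=100 -> in-order
Step 1: SEND seq=200 -> in-order
Step 3: SEND seq=245 -> out-of-order
Step 4: SEND seq=322 -> in-order

Answer: yes yes no yes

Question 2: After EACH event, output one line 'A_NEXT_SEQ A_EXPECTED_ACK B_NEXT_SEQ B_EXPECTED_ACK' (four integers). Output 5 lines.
213 200 200 213
213 322 322 213
245 322 322 213
365 322 322 213
365 385 385 213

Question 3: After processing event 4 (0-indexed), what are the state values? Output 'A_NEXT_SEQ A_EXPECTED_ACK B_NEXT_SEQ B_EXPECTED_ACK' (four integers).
After event 0: A_seq=213 A_ack=200 B_seq=200 B_ack=213
After event 1: A_seq=213 A_ack=322 B_seq=322 B_ack=213
After event 2: A_seq=245 A_ack=322 B_seq=322 B_ack=213
After event 3: A_seq=365 A_ack=322 B_seq=322 B_ack=213
After event 4: A_seq=365 A_ack=385 B_seq=385 B_ack=213

365 385 385 213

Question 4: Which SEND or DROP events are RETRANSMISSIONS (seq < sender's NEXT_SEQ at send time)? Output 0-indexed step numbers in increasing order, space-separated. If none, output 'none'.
Step 0: SEND seq=100 -> fresh
Step 1: SEND seq=200 -> fresh
Step 2: DROP seq=213 -> fresh
Step 3: SEND seq=245 -> fresh
Step 4: SEND seq=322 -> fresh

Answer: none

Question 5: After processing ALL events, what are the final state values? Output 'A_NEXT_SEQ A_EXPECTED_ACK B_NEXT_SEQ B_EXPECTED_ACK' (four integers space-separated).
Answer: 365 385 385 213

Derivation:
After event 0: A_seq=213 A_ack=200 B_seq=200 B_ack=213
After event 1: A_seq=213 A_ack=322 B_seq=322 B_ack=213
After event 2: A_seq=245 A_ack=322 B_seq=322 B_ack=213
After event 3: A_seq=365 A_ack=322 B_seq=322 B_ack=213
After event 4: A_seq=365 A_ack=385 B_seq=385 B_ack=213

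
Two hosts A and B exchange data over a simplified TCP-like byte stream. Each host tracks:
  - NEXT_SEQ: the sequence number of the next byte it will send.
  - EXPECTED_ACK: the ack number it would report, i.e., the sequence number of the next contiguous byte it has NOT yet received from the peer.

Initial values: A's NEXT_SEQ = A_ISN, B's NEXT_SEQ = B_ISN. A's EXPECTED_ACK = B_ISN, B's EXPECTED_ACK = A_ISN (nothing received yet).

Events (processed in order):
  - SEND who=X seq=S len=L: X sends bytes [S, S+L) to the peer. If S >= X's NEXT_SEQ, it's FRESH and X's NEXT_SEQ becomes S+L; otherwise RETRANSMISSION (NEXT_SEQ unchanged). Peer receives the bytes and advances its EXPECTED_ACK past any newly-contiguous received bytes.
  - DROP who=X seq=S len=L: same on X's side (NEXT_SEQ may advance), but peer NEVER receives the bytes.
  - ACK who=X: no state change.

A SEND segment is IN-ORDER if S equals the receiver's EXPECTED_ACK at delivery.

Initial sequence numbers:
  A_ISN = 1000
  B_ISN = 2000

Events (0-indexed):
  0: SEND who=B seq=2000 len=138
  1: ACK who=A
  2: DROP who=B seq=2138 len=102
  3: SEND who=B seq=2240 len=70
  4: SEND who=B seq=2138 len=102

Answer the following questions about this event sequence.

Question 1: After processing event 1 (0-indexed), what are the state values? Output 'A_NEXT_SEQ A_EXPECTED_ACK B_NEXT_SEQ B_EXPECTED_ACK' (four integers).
After event 0: A_seq=1000 A_ack=2138 B_seq=2138 B_ack=1000
After event 1: A_seq=1000 A_ack=2138 B_seq=2138 B_ack=1000

1000 2138 2138 1000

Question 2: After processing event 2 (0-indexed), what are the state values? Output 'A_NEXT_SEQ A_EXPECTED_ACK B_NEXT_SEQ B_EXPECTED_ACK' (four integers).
After event 0: A_seq=1000 A_ack=2138 B_seq=2138 B_ack=1000
After event 1: A_seq=1000 A_ack=2138 B_seq=2138 B_ack=1000
After event 2: A_seq=1000 A_ack=2138 B_seq=2240 B_ack=1000

1000 2138 2240 1000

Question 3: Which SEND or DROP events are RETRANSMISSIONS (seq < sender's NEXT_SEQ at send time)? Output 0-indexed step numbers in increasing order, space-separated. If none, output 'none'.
Answer: 4

Derivation:
Step 0: SEND seq=2000 -> fresh
Step 2: DROP seq=2138 -> fresh
Step 3: SEND seq=2240 -> fresh
Step 4: SEND seq=2138 -> retransmit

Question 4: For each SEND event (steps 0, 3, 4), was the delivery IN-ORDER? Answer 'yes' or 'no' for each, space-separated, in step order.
Step 0: SEND seq=2000 -> in-order
Step 3: SEND seq=2240 -> out-of-order
Step 4: SEND seq=2138 -> in-order

Answer: yes no yes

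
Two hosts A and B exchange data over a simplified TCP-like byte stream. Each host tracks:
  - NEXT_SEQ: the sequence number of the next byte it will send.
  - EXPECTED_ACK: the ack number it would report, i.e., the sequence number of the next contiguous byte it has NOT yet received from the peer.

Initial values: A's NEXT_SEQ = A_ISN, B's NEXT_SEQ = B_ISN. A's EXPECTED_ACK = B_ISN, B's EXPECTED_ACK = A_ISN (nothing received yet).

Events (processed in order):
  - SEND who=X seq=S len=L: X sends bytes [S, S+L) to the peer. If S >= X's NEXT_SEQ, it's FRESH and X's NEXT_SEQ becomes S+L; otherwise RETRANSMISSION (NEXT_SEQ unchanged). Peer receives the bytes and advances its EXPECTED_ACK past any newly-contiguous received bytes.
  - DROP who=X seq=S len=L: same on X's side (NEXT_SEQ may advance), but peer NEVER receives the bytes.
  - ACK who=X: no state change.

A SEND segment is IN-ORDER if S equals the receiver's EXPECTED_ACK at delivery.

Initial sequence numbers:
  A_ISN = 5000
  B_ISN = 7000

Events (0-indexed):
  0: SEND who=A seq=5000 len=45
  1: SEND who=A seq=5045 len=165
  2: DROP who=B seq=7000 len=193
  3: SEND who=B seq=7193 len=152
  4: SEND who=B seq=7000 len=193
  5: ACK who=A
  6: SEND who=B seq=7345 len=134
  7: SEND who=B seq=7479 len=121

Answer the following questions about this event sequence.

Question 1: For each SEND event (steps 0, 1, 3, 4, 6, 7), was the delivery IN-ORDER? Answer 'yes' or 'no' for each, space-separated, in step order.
Answer: yes yes no yes yes yes

Derivation:
Step 0: SEND seq=5000 -> in-order
Step 1: SEND seq=5045 -> in-order
Step 3: SEND seq=7193 -> out-of-order
Step 4: SEND seq=7000 -> in-order
Step 6: SEND seq=7345 -> in-order
Step 7: SEND seq=7479 -> in-order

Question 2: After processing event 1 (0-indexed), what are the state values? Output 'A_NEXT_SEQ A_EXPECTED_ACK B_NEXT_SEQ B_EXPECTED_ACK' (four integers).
After event 0: A_seq=5045 A_ack=7000 B_seq=7000 B_ack=5045
After event 1: A_seq=5210 A_ack=7000 B_seq=7000 B_ack=5210

5210 7000 7000 5210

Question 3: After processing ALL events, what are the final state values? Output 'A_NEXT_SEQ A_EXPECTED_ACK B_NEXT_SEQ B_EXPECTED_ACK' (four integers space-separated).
Answer: 5210 7600 7600 5210

Derivation:
After event 0: A_seq=5045 A_ack=7000 B_seq=7000 B_ack=5045
After event 1: A_seq=5210 A_ack=7000 B_seq=7000 B_ack=5210
After event 2: A_seq=5210 A_ack=7000 B_seq=7193 B_ack=5210
After event 3: A_seq=5210 A_ack=7000 B_seq=7345 B_ack=5210
After event 4: A_seq=5210 A_ack=7345 B_seq=7345 B_ack=5210
After event 5: A_seq=5210 A_ack=7345 B_seq=7345 B_ack=5210
After event 6: A_seq=5210 A_ack=7479 B_seq=7479 B_ack=5210
After event 7: A_seq=5210 A_ack=7600 B_seq=7600 B_ack=5210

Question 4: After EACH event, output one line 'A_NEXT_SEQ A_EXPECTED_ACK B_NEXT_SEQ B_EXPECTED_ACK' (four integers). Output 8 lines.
5045 7000 7000 5045
5210 7000 7000 5210
5210 7000 7193 5210
5210 7000 7345 5210
5210 7345 7345 5210
5210 7345 7345 5210
5210 7479 7479 5210
5210 7600 7600 5210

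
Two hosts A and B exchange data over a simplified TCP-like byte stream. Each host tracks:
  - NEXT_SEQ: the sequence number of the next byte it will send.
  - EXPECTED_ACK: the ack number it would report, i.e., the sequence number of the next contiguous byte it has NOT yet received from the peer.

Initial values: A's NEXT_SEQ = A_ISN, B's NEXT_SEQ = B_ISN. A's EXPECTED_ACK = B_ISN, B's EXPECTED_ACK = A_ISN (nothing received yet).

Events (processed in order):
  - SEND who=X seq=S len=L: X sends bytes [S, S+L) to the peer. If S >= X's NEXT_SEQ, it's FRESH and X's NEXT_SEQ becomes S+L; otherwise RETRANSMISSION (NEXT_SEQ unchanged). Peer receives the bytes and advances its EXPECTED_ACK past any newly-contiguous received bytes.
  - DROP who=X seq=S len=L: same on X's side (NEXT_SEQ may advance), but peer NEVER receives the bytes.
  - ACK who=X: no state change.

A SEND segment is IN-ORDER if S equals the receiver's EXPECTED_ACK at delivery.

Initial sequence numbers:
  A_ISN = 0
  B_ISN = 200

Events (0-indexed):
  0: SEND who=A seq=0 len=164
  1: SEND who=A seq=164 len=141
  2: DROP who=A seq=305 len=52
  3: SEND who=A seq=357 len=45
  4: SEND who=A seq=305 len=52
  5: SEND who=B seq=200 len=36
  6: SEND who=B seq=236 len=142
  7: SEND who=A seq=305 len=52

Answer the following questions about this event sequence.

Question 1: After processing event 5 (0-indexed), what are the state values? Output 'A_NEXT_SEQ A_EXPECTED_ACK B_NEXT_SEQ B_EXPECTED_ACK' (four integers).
After event 0: A_seq=164 A_ack=200 B_seq=200 B_ack=164
After event 1: A_seq=305 A_ack=200 B_seq=200 B_ack=305
After event 2: A_seq=357 A_ack=200 B_seq=200 B_ack=305
After event 3: A_seq=402 A_ack=200 B_seq=200 B_ack=305
After event 4: A_seq=402 A_ack=200 B_seq=200 B_ack=402
After event 5: A_seq=402 A_ack=236 B_seq=236 B_ack=402

402 236 236 402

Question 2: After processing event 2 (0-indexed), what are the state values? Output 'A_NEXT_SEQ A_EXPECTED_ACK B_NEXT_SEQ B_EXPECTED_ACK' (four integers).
After event 0: A_seq=164 A_ack=200 B_seq=200 B_ack=164
After event 1: A_seq=305 A_ack=200 B_seq=200 B_ack=305
After event 2: A_seq=357 A_ack=200 B_seq=200 B_ack=305

357 200 200 305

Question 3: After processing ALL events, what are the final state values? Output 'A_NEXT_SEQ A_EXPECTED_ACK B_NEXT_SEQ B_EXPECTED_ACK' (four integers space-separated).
After event 0: A_seq=164 A_ack=200 B_seq=200 B_ack=164
After event 1: A_seq=305 A_ack=200 B_seq=200 B_ack=305
After event 2: A_seq=357 A_ack=200 B_seq=200 B_ack=305
After event 3: A_seq=402 A_ack=200 B_seq=200 B_ack=305
After event 4: A_seq=402 A_ack=200 B_seq=200 B_ack=402
After event 5: A_seq=402 A_ack=236 B_seq=236 B_ack=402
After event 6: A_seq=402 A_ack=378 B_seq=378 B_ack=402
After event 7: A_seq=402 A_ack=378 B_seq=378 B_ack=402

Answer: 402 378 378 402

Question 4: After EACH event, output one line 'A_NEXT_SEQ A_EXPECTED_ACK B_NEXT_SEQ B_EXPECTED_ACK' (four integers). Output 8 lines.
164 200 200 164
305 200 200 305
357 200 200 305
402 200 200 305
402 200 200 402
402 236 236 402
402 378 378 402
402 378 378 402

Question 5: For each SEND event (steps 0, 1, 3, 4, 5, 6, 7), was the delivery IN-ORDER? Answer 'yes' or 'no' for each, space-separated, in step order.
Step 0: SEND seq=0 -> in-order
Step 1: SEND seq=164 -> in-order
Step 3: SEND seq=357 -> out-of-order
Step 4: SEND seq=305 -> in-order
Step 5: SEND seq=200 -> in-order
Step 6: SEND seq=236 -> in-order
Step 7: SEND seq=305 -> out-of-order

Answer: yes yes no yes yes yes no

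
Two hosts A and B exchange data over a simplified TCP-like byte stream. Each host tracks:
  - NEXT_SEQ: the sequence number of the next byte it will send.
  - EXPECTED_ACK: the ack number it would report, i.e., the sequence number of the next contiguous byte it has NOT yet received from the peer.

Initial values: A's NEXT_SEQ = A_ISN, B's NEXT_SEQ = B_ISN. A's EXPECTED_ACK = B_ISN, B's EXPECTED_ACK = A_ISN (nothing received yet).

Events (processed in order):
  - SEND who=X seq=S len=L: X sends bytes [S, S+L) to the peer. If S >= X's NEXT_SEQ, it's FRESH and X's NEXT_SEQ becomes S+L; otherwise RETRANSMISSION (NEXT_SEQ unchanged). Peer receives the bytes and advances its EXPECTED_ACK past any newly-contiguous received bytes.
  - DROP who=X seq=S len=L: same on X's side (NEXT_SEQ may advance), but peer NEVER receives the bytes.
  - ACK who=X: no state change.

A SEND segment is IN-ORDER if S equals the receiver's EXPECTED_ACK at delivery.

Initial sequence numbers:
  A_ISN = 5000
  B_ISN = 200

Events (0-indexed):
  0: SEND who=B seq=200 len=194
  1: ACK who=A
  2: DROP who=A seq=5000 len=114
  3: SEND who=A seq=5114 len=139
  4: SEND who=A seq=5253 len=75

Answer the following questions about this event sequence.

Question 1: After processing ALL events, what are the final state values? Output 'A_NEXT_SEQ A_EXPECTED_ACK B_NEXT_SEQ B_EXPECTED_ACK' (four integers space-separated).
After event 0: A_seq=5000 A_ack=394 B_seq=394 B_ack=5000
After event 1: A_seq=5000 A_ack=394 B_seq=394 B_ack=5000
After event 2: A_seq=5114 A_ack=394 B_seq=394 B_ack=5000
After event 3: A_seq=5253 A_ack=394 B_seq=394 B_ack=5000
After event 4: A_seq=5328 A_ack=394 B_seq=394 B_ack=5000

Answer: 5328 394 394 5000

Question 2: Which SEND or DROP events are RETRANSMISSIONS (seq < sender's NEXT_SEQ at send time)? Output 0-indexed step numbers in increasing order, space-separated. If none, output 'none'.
Step 0: SEND seq=200 -> fresh
Step 2: DROP seq=5000 -> fresh
Step 3: SEND seq=5114 -> fresh
Step 4: SEND seq=5253 -> fresh

Answer: none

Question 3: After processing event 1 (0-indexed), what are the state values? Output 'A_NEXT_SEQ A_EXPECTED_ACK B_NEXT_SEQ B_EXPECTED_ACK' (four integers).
After event 0: A_seq=5000 A_ack=394 B_seq=394 B_ack=5000
After event 1: A_seq=5000 A_ack=394 B_seq=394 B_ack=5000

5000 394 394 5000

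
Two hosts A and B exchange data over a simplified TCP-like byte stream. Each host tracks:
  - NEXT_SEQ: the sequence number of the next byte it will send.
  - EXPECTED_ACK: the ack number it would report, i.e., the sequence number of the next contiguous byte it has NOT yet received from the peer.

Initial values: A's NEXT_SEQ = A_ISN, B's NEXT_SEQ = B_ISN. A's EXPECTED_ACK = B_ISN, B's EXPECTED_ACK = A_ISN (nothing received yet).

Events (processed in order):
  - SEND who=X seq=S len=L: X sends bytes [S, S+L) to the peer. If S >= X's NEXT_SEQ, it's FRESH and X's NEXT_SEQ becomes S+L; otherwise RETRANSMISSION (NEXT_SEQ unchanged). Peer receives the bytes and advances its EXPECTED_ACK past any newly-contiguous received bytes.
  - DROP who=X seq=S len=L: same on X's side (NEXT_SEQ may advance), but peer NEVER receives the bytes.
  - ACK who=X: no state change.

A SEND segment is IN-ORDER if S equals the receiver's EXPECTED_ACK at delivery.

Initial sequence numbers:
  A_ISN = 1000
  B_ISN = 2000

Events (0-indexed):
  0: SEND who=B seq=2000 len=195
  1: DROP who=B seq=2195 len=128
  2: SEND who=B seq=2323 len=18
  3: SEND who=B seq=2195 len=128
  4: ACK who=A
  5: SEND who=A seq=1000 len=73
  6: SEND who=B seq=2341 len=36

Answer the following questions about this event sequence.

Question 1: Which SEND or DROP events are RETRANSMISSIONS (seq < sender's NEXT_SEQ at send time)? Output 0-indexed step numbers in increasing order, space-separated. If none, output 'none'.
Step 0: SEND seq=2000 -> fresh
Step 1: DROP seq=2195 -> fresh
Step 2: SEND seq=2323 -> fresh
Step 3: SEND seq=2195 -> retransmit
Step 5: SEND seq=1000 -> fresh
Step 6: SEND seq=2341 -> fresh

Answer: 3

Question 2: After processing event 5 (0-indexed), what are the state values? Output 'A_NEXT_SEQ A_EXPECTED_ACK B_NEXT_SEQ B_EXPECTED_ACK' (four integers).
After event 0: A_seq=1000 A_ack=2195 B_seq=2195 B_ack=1000
After event 1: A_seq=1000 A_ack=2195 B_seq=2323 B_ack=1000
After event 2: A_seq=1000 A_ack=2195 B_seq=2341 B_ack=1000
After event 3: A_seq=1000 A_ack=2341 B_seq=2341 B_ack=1000
After event 4: A_seq=1000 A_ack=2341 B_seq=2341 B_ack=1000
After event 5: A_seq=1073 A_ack=2341 B_seq=2341 B_ack=1073

1073 2341 2341 1073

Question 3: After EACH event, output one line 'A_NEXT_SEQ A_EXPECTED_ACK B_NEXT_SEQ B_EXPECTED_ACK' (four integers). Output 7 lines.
1000 2195 2195 1000
1000 2195 2323 1000
1000 2195 2341 1000
1000 2341 2341 1000
1000 2341 2341 1000
1073 2341 2341 1073
1073 2377 2377 1073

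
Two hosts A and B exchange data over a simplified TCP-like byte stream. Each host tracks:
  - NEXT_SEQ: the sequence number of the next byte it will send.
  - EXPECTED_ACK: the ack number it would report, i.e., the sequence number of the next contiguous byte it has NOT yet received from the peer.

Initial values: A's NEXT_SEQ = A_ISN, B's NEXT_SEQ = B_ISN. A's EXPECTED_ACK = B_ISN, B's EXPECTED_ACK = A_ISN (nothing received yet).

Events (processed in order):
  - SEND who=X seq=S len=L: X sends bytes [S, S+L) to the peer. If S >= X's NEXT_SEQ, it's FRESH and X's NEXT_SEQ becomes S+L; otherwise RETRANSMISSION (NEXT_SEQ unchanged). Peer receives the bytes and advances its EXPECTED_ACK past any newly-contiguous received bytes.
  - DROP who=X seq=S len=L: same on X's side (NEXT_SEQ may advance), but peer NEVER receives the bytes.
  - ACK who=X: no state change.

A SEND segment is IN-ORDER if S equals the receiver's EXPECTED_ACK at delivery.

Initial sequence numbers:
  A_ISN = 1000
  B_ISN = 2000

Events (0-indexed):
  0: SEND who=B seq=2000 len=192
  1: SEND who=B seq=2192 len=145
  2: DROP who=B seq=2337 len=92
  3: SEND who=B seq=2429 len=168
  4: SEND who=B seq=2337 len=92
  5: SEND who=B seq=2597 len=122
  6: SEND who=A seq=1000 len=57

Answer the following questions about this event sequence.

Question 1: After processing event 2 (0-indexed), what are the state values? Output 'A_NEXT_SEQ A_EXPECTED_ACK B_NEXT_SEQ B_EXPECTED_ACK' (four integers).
After event 0: A_seq=1000 A_ack=2192 B_seq=2192 B_ack=1000
After event 1: A_seq=1000 A_ack=2337 B_seq=2337 B_ack=1000
After event 2: A_seq=1000 A_ack=2337 B_seq=2429 B_ack=1000

1000 2337 2429 1000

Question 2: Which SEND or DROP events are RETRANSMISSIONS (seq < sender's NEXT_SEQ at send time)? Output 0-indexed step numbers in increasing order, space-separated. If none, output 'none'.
Answer: 4

Derivation:
Step 0: SEND seq=2000 -> fresh
Step 1: SEND seq=2192 -> fresh
Step 2: DROP seq=2337 -> fresh
Step 3: SEND seq=2429 -> fresh
Step 4: SEND seq=2337 -> retransmit
Step 5: SEND seq=2597 -> fresh
Step 6: SEND seq=1000 -> fresh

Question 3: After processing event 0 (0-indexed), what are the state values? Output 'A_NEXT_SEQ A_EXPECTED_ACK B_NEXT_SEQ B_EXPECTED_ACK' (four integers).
After event 0: A_seq=1000 A_ack=2192 B_seq=2192 B_ack=1000

1000 2192 2192 1000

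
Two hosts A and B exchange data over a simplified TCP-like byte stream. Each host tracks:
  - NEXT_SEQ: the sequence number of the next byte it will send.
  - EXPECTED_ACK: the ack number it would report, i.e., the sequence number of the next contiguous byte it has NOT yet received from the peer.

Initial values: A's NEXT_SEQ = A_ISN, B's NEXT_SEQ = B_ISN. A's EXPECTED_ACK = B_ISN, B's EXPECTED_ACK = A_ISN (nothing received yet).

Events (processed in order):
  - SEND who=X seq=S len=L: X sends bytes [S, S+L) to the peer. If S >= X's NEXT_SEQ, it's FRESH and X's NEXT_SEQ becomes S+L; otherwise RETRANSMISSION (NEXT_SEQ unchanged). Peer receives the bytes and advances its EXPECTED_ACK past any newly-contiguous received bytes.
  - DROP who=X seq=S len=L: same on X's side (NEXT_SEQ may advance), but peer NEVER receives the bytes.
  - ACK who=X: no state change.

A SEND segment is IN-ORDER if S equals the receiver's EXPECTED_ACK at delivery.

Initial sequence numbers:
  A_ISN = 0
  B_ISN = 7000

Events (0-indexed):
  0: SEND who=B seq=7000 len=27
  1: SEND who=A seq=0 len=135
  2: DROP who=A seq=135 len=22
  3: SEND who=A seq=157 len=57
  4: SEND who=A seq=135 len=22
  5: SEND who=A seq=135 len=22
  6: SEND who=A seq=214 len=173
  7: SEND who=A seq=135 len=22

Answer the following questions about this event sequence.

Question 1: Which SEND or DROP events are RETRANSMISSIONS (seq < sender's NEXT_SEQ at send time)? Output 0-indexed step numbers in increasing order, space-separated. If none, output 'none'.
Step 0: SEND seq=7000 -> fresh
Step 1: SEND seq=0 -> fresh
Step 2: DROP seq=135 -> fresh
Step 3: SEND seq=157 -> fresh
Step 4: SEND seq=135 -> retransmit
Step 5: SEND seq=135 -> retransmit
Step 6: SEND seq=214 -> fresh
Step 7: SEND seq=135 -> retransmit

Answer: 4 5 7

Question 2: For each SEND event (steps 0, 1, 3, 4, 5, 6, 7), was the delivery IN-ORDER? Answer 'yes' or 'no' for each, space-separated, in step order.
Step 0: SEND seq=7000 -> in-order
Step 1: SEND seq=0 -> in-order
Step 3: SEND seq=157 -> out-of-order
Step 4: SEND seq=135 -> in-order
Step 5: SEND seq=135 -> out-of-order
Step 6: SEND seq=214 -> in-order
Step 7: SEND seq=135 -> out-of-order

Answer: yes yes no yes no yes no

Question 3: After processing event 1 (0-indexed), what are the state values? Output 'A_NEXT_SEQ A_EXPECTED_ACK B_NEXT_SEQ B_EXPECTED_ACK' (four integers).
After event 0: A_seq=0 A_ack=7027 B_seq=7027 B_ack=0
After event 1: A_seq=135 A_ack=7027 B_seq=7027 B_ack=135

135 7027 7027 135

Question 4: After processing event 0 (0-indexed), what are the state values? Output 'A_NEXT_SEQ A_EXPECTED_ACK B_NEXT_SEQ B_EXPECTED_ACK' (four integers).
After event 0: A_seq=0 A_ack=7027 B_seq=7027 B_ack=0

0 7027 7027 0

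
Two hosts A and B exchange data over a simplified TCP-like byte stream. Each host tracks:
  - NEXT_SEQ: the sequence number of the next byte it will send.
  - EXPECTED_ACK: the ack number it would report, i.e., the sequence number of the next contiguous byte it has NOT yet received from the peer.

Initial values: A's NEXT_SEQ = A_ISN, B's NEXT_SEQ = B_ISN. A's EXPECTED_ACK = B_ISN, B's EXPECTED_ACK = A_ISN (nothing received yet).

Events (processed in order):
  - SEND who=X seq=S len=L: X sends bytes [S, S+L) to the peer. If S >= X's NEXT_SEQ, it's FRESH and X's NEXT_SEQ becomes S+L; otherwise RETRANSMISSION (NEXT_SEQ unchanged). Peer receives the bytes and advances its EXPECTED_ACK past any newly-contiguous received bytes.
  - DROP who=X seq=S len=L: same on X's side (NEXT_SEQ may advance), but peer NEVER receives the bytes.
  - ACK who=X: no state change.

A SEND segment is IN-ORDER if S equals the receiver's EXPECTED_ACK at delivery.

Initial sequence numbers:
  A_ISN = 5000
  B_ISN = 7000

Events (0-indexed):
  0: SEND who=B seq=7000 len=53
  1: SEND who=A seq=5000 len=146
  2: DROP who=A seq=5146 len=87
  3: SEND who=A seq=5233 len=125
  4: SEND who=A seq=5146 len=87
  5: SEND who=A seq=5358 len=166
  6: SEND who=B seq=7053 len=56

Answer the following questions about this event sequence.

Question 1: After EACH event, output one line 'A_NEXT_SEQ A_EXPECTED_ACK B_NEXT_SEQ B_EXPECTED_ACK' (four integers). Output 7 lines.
5000 7053 7053 5000
5146 7053 7053 5146
5233 7053 7053 5146
5358 7053 7053 5146
5358 7053 7053 5358
5524 7053 7053 5524
5524 7109 7109 5524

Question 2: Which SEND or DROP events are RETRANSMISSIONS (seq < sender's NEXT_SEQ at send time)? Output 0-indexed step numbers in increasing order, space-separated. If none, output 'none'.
Step 0: SEND seq=7000 -> fresh
Step 1: SEND seq=5000 -> fresh
Step 2: DROP seq=5146 -> fresh
Step 3: SEND seq=5233 -> fresh
Step 4: SEND seq=5146 -> retransmit
Step 5: SEND seq=5358 -> fresh
Step 6: SEND seq=7053 -> fresh

Answer: 4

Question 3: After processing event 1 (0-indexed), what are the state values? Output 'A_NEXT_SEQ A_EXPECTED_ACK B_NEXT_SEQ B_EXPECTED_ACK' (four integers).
After event 0: A_seq=5000 A_ack=7053 B_seq=7053 B_ack=5000
After event 1: A_seq=5146 A_ack=7053 B_seq=7053 B_ack=5146

5146 7053 7053 5146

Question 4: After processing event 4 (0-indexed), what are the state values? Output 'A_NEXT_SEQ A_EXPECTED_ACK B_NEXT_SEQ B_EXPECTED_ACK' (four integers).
After event 0: A_seq=5000 A_ack=7053 B_seq=7053 B_ack=5000
After event 1: A_seq=5146 A_ack=7053 B_seq=7053 B_ack=5146
After event 2: A_seq=5233 A_ack=7053 B_seq=7053 B_ack=5146
After event 3: A_seq=5358 A_ack=7053 B_seq=7053 B_ack=5146
After event 4: A_seq=5358 A_ack=7053 B_seq=7053 B_ack=5358

5358 7053 7053 5358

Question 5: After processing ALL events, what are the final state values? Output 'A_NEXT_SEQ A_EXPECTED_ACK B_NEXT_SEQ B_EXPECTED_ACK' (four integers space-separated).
Answer: 5524 7109 7109 5524

Derivation:
After event 0: A_seq=5000 A_ack=7053 B_seq=7053 B_ack=5000
After event 1: A_seq=5146 A_ack=7053 B_seq=7053 B_ack=5146
After event 2: A_seq=5233 A_ack=7053 B_seq=7053 B_ack=5146
After event 3: A_seq=5358 A_ack=7053 B_seq=7053 B_ack=5146
After event 4: A_seq=5358 A_ack=7053 B_seq=7053 B_ack=5358
After event 5: A_seq=5524 A_ack=7053 B_seq=7053 B_ack=5524
After event 6: A_seq=5524 A_ack=7109 B_seq=7109 B_ack=5524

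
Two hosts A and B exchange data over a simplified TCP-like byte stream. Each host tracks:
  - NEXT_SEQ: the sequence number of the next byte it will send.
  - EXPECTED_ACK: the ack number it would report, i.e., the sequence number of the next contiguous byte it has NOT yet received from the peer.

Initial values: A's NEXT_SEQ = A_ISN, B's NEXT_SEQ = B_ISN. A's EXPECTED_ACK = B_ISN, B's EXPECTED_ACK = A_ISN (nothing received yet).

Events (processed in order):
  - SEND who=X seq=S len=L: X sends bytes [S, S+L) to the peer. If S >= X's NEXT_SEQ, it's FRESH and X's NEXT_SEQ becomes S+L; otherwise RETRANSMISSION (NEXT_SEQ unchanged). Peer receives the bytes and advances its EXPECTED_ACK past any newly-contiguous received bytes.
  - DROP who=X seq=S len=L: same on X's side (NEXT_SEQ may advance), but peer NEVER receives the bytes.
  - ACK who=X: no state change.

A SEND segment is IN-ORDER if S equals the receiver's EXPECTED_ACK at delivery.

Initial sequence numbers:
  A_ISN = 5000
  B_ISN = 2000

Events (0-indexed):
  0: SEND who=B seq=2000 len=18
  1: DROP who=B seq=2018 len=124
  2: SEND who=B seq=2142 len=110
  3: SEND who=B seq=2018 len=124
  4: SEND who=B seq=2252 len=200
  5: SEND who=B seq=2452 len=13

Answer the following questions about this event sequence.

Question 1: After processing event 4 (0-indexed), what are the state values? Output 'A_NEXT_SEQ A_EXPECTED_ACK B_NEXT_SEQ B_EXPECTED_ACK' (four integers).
After event 0: A_seq=5000 A_ack=2018 B_seq=2018 B_ack=5000
After event 1: A_seq=5000 A_ack=2018 B_seq=2142 B_ack=5000
After event 2: A_seq=5000 A_ack=2018 B_seq=2252 B_ack=5000
After event 3: A_seq=5000 A_ack=2252 B_seq=2252 B_ack=5000
After event 4: A_seq=5000 A_ack=2452 B_seq=2452 B_ack=5000

5000 2452 2452 5000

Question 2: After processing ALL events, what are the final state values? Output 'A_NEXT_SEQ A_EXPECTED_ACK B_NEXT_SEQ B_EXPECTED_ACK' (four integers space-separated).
Answer: 5000 2465 2465 5000

Derivation:
After event 0: A_seq=5000 A_ack=2018 B_seq=2018 B_ack=5000
After event 1: A_seq=5000 A_ack=2018 B_seq=2142 B_ack=5000
After event 2: A_seq=5000 A_ack=2018 B_seq=2252 B_ack=5000
After event 3: A_seq=5000 A_ack=2252 B_seq=2252 B_ack=5000
After event 4: A_seq=5000 A_ack=2452 B_seq=2452 B_ack=5000
After event 5: A_seq=5000 A_ack=2465 B_seq=2465 B_ack=5000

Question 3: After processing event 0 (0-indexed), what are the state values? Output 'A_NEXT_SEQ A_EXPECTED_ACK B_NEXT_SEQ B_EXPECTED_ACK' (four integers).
After event 0: A_seq=5000 A_ack=2018 B_seq=2018 B_ack=5000

5000 2018 2018 5000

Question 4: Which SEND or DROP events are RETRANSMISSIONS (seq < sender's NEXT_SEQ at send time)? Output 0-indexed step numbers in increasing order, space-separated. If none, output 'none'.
Answer: 3

Derivation:
Step 0: SEND seq=2000 -> fresh
Step 1: DROP seq=2018 -> fresh
Step 2: SEND seq=2142 -> fresh
Step 3: SEND seq=2018 -> retransmit
Step 4: SEND seq=2252 -> fresh
Step 5: SEND seq=2452 -> fresh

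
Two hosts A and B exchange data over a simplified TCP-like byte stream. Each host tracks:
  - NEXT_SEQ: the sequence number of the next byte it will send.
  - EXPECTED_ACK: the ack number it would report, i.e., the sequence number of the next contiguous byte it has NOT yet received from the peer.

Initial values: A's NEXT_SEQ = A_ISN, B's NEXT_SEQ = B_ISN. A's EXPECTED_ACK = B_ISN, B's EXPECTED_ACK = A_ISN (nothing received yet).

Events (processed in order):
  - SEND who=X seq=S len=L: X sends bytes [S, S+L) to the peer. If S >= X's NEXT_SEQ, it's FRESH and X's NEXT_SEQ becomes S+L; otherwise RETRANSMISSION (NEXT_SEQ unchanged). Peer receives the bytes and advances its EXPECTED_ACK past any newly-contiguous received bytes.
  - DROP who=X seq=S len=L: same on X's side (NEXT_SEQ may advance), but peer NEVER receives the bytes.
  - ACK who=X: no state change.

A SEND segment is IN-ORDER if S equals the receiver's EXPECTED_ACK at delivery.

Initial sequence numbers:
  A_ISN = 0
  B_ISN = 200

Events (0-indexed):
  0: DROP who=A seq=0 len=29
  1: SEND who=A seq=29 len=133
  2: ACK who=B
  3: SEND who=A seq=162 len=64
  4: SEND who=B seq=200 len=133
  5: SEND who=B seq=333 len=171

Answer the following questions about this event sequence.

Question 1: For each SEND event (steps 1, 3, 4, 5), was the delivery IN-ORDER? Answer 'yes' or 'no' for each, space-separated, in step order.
Step 1: SEND seq=29 -> out-of-order
Step 3: SEND seq=162 -> out-of-order
Step 4: SEND seq=200 -> in-order
Step 5: SEND seq=333 -> in-order

Answer: no no yes yes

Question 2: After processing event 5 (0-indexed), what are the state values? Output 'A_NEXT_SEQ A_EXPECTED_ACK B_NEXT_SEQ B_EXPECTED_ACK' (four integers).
After event 0: A_seq=29 A_ack=200 B_seq=200 B_ack=0
After event 1: A_seq=162 A_ack=200 B_seq=200 B_ack=0
After event 2: A_seq=162 A_ack=200 B_seq=200 B_ack=0
After event 3: A_seq=226 A_ack=200 B_seq=200 B_ack=0
After event 4: A_seq=226 A_ack=333 B_seq=333 B_ack=0
After event 5: A_seq=226 A_ack=504 B_seq=504 B_ack=0

226 504 504 0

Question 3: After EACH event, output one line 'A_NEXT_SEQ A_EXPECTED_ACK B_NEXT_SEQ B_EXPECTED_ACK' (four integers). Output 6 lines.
29 200 200 0
162 200 200 0
162 200 200 0
226 200 200 0
226 333 333 0
226 504 504 0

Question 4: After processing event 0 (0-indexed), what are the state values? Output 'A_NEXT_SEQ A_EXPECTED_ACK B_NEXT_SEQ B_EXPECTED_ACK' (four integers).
After event 0: A_seq=29 A_ack=200 B_seq=200 B_ack=0

29 200 200 0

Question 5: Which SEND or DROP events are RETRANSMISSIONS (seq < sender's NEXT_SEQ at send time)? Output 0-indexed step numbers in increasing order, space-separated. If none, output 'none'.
Step 0: DROP seq=0 -> fresh
Step 1: SEND seq=29 -> fresh
Step 3: SEND seq=162 -> fresh
Step 4: SEND seq=200 -> fresh
Step 5: SEND seq=333 -> fresh

Answer: none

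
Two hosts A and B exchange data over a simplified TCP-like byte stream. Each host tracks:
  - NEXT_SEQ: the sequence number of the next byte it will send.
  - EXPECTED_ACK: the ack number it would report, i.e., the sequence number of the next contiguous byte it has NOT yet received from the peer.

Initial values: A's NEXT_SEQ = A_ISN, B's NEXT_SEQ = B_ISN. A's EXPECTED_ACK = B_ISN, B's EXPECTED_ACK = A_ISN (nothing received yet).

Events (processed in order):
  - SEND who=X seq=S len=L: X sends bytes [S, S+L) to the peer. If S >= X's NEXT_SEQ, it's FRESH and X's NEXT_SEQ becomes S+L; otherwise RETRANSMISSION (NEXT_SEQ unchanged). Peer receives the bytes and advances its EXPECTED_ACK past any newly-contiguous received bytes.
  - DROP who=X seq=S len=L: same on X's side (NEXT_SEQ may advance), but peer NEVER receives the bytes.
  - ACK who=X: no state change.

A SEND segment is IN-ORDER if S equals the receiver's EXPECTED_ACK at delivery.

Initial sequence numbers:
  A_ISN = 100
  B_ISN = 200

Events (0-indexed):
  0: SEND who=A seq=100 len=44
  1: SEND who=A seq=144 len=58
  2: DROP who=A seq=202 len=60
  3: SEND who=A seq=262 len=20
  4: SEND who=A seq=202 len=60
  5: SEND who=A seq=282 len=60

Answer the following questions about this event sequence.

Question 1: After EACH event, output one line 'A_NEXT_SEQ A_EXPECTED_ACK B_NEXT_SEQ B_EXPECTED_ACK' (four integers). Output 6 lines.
144 200 200 144
202 200 200 202
262 200 200 202
282 200 200 202
282 200 200 282
342 200 200 342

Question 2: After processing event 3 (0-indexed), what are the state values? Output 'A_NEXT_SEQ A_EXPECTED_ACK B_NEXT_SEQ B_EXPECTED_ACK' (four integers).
After event 0: A_seq=144 A_ack=200 B_seq=200 B_ack=144
After event 1: A_seq=202 A_ack=200 B_seq=200 B_ack=202
After event 2: A_seq=262 A_ack=200 B_seq=200 B_ack=202
After event 3: A_seq=282 A_ack=200 B_seq=200 B_ack=202

282 200 200 202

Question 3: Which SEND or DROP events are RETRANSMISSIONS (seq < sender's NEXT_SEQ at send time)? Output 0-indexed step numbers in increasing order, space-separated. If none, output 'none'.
Answer: 4

Derivation:
Step 0: SEND seq=100 -> fresh
Step 1: SEND seq=144 -> fresh
Step 2: DROP seq=202 -> fresh
Step 3: SEND seq=262 -> fresh
Step 4: SEND seq=202 -> retransmit
Step 5: SEND seq=282 -> fresh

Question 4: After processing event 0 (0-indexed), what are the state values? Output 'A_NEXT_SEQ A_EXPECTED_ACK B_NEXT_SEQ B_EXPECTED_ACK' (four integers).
After event 0: A_seq=144 A_ack=200 B_seq=200 B_ack=144

144 200 200 144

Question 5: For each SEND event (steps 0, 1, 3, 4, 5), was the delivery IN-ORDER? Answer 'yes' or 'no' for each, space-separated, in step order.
Answer: yes yes no yes yes

Derivation:
Step 0: SEND seq=100 -> in-order
Step 1: SEND seq=144 -> in-order
Step 3: SEND seq=262 -> out-of-order
Step 4: SEND seq=202 -> in-order
Step 5: SEND seq=282 -> in-order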